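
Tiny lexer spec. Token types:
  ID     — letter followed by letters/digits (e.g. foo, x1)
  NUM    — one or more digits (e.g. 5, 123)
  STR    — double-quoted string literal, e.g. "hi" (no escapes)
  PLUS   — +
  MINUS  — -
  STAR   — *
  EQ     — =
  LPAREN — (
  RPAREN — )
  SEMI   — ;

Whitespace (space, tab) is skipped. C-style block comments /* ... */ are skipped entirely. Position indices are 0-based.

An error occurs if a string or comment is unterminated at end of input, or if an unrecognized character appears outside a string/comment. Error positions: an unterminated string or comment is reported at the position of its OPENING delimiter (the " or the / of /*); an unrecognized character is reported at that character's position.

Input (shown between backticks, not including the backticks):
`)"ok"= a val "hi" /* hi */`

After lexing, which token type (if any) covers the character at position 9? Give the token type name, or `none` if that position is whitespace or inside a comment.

pos=0: emit RPAREN ')'
pos=1: enter STRING mode
pos=1: emit STR "ok" (now at pos=5)
pos=5: emit EQ '='
pos=7: emit ID 'a' (now at pos=8)
pos=9: emit ID 'val' (now at pos=12)
pos=13: enter STRING mode
pos=13: emit STR "hi" (now at pos=17)
pos=18: enter COMMENT mode (saw '/*')
exit COMMENT mode (now at pos=26)
DONE. 6 tokens: [RPAREN, STR, EQ, ID, ID, STR]
Position 9: char is 'v' -> ID

Answer: ID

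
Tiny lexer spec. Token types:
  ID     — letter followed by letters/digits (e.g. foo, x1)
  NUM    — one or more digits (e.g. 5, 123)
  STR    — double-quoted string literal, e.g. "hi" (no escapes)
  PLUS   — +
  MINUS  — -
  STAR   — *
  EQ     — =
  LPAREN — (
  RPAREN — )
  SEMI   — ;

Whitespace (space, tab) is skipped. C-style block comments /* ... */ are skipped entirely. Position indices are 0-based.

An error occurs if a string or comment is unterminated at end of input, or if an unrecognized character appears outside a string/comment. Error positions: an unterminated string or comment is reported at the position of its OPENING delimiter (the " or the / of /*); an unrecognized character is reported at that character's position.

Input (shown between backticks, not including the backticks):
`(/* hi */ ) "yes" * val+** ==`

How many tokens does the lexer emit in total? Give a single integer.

Answer: 10

Derivation:
pos=0: emit LPAREN '('
pos=1: enter COMMENT mode (saw '/*')
exit COMMENT mode (now at pos=9)
pos=10: emit RPAREN ')'
pos=12: enter STRING mode
pos=12: emit STR "yes" (now at pos=17)
pos=18: emit STAR '*'
pos=20: emit ID 'val' (now at pos=23)
pos=23: emit PLUS '+'
pos=24: emit STAR '*'
pos=25: emit STAR '*'
pos=27: emit EQ '='
pos=28: emit EQ '='
DONE. 10 tokens: [LPAREN, RPAREN, STR, STAR, ID, PLUS, STAR, STAR, EQ, EQ]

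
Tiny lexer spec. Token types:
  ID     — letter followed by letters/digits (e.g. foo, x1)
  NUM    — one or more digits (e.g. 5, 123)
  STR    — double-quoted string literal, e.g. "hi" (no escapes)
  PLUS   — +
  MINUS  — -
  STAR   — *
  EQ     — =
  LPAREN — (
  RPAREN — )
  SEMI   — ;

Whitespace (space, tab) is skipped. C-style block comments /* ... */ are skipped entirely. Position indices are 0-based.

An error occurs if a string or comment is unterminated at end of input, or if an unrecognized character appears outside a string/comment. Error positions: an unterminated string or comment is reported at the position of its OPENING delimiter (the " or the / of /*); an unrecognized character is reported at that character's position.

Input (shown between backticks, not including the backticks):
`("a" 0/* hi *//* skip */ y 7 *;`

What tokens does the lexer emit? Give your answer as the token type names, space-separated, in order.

Answer: LPAREN STR NUM ID NUM STAR SEMI

Derivation:
pos=0: emit LPAREN '('
pos=1: enter STRING mode
pos=1: emit STR "a" (now at pos=4)
pos=5: emit NUM '0' (now at pos=6)
pos=6: enter COMMENT mode (saw '/*')
exit COMMENT mode (now at pos=14)
pos=14: enter COMMENT mode (saw '/*')
exit COMMENT mode (now at pos=24)
pos=25: emit ID 'y' (now at pos=26)
pos=27: emit NUM '7' (now at pos=28)
pos=29: emit STAR '*'
pos=30: emit SEMI ';'
DONE. 7 tokens: [LPAREN, STR, NUM, ID, NUM, STAR, SEMI]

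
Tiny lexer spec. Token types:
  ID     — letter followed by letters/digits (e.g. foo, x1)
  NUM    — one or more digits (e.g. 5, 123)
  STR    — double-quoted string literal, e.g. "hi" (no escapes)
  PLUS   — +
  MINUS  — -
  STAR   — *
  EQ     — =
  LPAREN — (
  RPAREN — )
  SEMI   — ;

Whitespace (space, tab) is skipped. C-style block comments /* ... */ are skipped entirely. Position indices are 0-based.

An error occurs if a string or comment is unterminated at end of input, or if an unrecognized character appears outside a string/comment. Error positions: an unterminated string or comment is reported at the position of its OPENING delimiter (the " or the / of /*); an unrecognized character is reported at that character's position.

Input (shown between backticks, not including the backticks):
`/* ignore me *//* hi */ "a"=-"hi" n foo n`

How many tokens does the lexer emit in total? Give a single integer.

Answer: 7

Derivation:
pos=0: enter COMMENT mode (saw '/*')
exit COMMENT mode (now at pos=15)
pos=15: enter COMMENT mode (saw '/*')
exit COMMENT mode (now at pos=23)
pos=24: enter STRING mode
pos=24: emit STR "a" (now at pos=27)
pos=27: emit EQ '='
pos=28: emit MINUS '-'
pos=29: enter STRING mode
pos=29: emit STR "hi" (now at pos=33)
pos=34: emit ID 'n' (now at pos=35)
pos=36: emit ID 'foo' (now at pos=39)
pos=40: emit ID 'n' (now at pos=41)
DONE. 7 tokens: [STR, EQ, MINUS, STR, ID, ID, ID]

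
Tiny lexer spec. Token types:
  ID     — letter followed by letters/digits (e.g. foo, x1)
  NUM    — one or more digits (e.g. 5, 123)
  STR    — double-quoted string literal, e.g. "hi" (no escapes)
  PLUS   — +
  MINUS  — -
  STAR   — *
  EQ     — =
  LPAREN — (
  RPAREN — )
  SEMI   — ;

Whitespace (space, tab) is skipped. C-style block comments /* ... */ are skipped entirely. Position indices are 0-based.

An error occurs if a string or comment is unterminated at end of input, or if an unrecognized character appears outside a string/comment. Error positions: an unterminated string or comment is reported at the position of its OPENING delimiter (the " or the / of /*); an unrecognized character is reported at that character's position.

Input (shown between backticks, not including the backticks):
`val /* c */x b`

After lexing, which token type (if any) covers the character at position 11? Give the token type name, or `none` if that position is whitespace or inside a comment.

pos=0: emit ID 'val' (now at pos=3)
pos=4: enter COMMENT mode (saw '/*')
exit COMMENT mode (now at pos=11)
pos=11: emit ID 'x' (now at pos=12)
pos=13: emit ID 'b' (now at pos=14)
DONE. 3 tokens: [ID, ID, ID]
Position 11: char is 'x' -> ID

Answer: ID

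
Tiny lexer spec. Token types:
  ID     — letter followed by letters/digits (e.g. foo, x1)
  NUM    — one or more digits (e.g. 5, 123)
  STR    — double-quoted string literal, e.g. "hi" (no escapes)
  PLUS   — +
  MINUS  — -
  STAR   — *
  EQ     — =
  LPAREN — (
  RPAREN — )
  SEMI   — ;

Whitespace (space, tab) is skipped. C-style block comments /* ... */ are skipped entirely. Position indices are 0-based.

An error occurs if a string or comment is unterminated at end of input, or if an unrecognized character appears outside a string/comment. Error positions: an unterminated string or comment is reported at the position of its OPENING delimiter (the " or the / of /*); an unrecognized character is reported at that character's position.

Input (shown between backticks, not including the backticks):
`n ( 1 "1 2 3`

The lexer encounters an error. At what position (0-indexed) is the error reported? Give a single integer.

Answer: 6

Derivation:
pos=0: emit ID 'n' (now at pos=1)
pos=2: emit LPAREN '('
pos=4: emit NUM '1' (now at pos=5)
pos=6: enter STRING mode
pos=6: ERROR — unterminated string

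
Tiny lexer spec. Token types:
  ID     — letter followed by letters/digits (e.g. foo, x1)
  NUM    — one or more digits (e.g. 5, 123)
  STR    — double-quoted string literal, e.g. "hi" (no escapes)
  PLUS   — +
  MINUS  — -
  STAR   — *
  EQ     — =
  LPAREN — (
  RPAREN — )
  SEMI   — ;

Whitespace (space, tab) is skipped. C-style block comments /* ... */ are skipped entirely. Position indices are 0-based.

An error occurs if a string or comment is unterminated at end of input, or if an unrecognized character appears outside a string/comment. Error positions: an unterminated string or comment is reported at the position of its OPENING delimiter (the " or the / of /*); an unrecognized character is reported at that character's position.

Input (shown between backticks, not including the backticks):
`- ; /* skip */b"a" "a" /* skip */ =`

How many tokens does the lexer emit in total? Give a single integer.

pos=0: emit MINUS '-'
pos=2: emit SEMI ';'
pos=4: enter COMMENT mode (saw '/*')
exit COMMENT mode (now at pos=14)
pos=14: emit ID 'b' (now at pos=15)
pos=15: enter STRING mode
pos=15: emit STR "a" (now at pos=18)
pos=19: enter STRING mode
pos=19: emit STR "a" (now at pos=22)
pos=23: enter COMMENT mode (saw '/*')
exit COMMENT mode (now at pos=33)
pos=34: emit EQ '='
DONE. 6 tokens: [MINUS, SEMI, ID, STR, STR, EQ]

Answer: 6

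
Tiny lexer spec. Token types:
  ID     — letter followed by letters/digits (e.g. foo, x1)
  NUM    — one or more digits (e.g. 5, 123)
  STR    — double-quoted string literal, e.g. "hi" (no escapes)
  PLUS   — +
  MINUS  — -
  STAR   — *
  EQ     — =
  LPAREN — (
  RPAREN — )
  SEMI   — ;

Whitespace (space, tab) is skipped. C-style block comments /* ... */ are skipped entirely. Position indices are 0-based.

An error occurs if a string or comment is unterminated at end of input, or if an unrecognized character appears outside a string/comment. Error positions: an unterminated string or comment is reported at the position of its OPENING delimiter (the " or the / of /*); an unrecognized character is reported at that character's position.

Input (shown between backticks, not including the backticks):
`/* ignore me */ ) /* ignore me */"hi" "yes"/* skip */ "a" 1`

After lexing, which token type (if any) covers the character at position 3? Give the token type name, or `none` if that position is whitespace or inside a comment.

Answer: none

Derivation:
pos=0: enter COMMENT mode (saw '/*')
exit COMMENT mode (now at pos=15)
pos=16: emit RPAREN ')'
pos=18: enter COMMENT mode (saw '/*')
exit COMMENT mode (now at pos=33)
pos=33: enter STRING mode
pos=33: emit STR "hi" (now at pos=37)
pos=38: enter STRING mode
pos=38: emit STR "yes" (now at pos=43)
pos=43: enter COMMENT mode (saw '/*')
exit COMMENT mode (now at pos=53)
pos=54: enter STRING mode
pos=54: emit STR "a" (now at pos=57)
pos=58: emit NUM '1' (now at pos=59)
DONE. 5 tokens: [RPAREN, STR, STR, STR, NUM]
Position 3: char is 'i' -> none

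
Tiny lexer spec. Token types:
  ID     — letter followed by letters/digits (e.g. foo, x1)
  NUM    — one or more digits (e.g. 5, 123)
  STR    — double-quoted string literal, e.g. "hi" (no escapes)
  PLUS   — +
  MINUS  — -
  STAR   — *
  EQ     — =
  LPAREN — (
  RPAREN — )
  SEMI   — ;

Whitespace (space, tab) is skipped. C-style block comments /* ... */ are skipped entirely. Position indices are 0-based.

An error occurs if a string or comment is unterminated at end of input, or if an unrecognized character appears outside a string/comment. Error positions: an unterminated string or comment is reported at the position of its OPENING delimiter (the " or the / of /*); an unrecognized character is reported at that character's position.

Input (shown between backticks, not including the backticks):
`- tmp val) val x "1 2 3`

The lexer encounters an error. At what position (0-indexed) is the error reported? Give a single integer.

pos=0: emit MINUS '-'
pos=2: emit ID 'tmp' (now at pos=5)
pos=6: emit ID 'val' (now at pos=9)
pos=9: emit RPAREN ')'
pos=11: emit ID 'val' (now at pos=14)
pos=15: emit ID 'x' (now at pos=16)
pos=17: enter STRING mode
pos=17: ERROR — unterminated string

Answer: 17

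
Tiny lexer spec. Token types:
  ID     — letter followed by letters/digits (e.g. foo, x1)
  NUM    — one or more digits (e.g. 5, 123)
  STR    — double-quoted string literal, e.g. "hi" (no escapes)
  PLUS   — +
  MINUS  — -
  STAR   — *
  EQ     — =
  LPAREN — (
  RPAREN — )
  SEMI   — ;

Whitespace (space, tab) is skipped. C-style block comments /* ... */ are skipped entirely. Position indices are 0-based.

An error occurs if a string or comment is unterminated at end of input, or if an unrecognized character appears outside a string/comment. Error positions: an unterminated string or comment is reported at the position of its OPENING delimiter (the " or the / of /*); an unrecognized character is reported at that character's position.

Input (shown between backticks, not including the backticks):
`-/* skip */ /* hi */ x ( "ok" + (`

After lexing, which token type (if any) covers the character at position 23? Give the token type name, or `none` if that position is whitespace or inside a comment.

pos=0: emit MINUS '-'
pos=1: enter COMMENT mode (saw '/*')
exit COMMENT mode (now at pos=11)
pos=12: enter COMMENT mode (saw '/*')
exit COMMENT mode (now at pos=20)
pos=21: emit ID 'x' (now at pos=22)
pos=23: emit LPAREN '('
pos=25: enter STRING mode
pos=25: emit STR "ok" (now at pos=29)
pos=30: emit PLUS '+'
pos=32: emit LPAREN '('
DONE. 6 tokens: [MINUS, ID, LPAREN, STR, PLUS, LPAREN]
Position 23: char is '(' -> LPAREN

Answer: LPAREN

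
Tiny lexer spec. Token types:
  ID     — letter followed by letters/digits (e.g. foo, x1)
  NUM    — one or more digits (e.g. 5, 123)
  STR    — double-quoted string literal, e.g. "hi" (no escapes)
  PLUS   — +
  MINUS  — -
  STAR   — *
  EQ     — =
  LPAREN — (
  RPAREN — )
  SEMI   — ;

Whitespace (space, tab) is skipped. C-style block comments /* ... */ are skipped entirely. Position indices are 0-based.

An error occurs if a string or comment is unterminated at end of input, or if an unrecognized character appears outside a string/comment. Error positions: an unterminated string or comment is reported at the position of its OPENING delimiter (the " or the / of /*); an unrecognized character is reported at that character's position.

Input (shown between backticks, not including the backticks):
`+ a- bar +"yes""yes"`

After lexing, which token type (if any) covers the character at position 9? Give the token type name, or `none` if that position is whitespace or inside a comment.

pos=0: emit PLUS '+'
pos=2: emit ID 'a' (now at pos=3)
pos=3: emit MINUS '-'
pos=5: emit ID 'bar' (now at pos=8)
pos=9: emit PLUS '+'
pos=10: enter STRING mode
pos=10: emit STR "yes" (now at pos=15)
pos=15: enter STRING mode
pos=15: emit STR "yes" (now at pos=20)
DONE. 7 tokens: [PLUS, ID, MINUS, ID, PLUS, STR, STR]
Position 9: char is '+' -> PLUS

Answer: PLUS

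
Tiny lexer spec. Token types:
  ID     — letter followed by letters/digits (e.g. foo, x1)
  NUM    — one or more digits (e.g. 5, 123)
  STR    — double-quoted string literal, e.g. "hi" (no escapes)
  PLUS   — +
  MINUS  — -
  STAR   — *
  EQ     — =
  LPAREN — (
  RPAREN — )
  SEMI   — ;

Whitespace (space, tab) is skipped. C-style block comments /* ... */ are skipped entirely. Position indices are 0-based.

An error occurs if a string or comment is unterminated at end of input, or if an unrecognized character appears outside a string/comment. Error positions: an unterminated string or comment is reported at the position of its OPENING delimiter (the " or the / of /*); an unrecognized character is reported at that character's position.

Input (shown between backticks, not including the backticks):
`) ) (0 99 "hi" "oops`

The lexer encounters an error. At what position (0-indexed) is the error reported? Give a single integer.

Answer: 15

Derivation:
pos=0: emit RPAREN ')'
pos=2: emit RPAREN ')'
pos=4: emit LPAREN '('
pos=5: emit NUM '0' (now at pos=6)
pos=7: emit NUM '99' (now at pos=9)
pos=10: enter STRING mode
pos=10: emit STR "hi" (now at pos=14)
pos=15: enter STRING mode
pos=15: ERROR — unterminated string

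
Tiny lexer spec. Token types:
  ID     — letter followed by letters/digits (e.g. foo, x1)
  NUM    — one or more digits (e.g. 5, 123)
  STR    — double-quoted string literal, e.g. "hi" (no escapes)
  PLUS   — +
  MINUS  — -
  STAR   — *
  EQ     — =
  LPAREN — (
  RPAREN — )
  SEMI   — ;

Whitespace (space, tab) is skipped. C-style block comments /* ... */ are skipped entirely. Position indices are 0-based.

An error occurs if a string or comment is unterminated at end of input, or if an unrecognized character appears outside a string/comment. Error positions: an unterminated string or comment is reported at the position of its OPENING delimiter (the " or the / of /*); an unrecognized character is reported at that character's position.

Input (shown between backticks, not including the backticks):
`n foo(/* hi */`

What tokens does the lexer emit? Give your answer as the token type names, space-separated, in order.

Answer: ID ID LPAREN

Derivation:
pos=0: emit ID 'n' (now at pos=1)
pos=2: emit ID 'foo' (now at pos=5)
pos=5: emit LPAREN '('
pos=6: enter COMMENT mode (saw '/*')
exit COMMENT mode (now at pos=14)
DONE. 3 tokens: [ID, ID, LPAREN]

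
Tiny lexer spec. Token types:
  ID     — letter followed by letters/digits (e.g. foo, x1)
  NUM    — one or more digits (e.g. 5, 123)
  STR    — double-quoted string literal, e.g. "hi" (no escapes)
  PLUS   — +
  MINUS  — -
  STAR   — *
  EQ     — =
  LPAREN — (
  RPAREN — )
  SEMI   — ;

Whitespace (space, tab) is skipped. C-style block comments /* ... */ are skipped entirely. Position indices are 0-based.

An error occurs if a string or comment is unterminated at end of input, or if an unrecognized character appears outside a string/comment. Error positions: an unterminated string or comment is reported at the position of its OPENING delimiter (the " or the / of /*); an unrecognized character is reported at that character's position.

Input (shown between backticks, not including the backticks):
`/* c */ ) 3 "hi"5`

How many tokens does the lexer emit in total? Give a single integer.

Answer: 4

Derivation:
pos=0: enter COMMENT mode (saw '/*')
exit COMMENT mode (now at pos=7)
pos=8: emit RPAREN ')'
pos=10: emit NUM '3' (now at pos=11)
pos=12: enter STRING mode
pos=12: emit STR "hi" (now at pos=16)
pos=16: emit NUM '5' (now at pos=17)
DONE. 4 tokens: [RPAREN, NUM, STR, NUM]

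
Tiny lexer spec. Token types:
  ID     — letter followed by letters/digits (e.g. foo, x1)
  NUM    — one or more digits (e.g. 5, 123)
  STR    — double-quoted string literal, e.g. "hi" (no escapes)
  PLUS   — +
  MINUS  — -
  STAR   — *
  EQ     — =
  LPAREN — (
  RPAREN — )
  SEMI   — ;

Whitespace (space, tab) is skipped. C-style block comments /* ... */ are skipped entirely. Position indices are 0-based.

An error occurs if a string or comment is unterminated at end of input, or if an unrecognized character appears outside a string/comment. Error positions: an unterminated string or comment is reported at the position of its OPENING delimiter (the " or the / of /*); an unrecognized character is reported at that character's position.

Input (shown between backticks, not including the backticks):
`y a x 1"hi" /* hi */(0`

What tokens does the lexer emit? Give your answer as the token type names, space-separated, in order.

Answer: ID ID ID NUM STR LPAREN NUM

Derivation:
pos=0: emit ID 'y' (now at pos=1)
pos=2: emit ID 'a' (now at pos=3)
pos=4: emit ID 'x' (now at pos=5)
pos=6: emit NUM '1' (now at pos=7)
pos=7: enter STRING mode
pos=7: emit STR "hi" (now at pos=11)
pos=12: enter COMMENT mode (saw '/*')
exit COMMENT mode (now at pos=20)
pos=20: emit LPAREN '('
pos=21: emit NUM '0' (now at pos=22)
DONE. 7 tokens: [ID, ID, ID, NUM, STR, LPAREN, NUM]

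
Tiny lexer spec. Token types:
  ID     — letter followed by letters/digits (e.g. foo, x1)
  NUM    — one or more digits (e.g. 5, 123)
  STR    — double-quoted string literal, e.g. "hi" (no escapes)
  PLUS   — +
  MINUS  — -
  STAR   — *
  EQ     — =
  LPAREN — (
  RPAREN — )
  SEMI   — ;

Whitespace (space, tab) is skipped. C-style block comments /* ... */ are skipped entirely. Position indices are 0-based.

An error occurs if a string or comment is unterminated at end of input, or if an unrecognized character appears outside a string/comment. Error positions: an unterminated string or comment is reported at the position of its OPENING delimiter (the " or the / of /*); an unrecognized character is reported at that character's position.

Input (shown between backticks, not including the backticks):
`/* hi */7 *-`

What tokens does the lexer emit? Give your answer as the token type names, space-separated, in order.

Answer: NUM STAR MINUS

Derivation:
pos=0: enter COMMENT mode (saw '/*')
exit COMMENT mode (now at pos=8)
pos=8: emit NUM '7' (now at pos=9)
pos=10: emit STAR '*'
pos=11: emit MINUS '-'
DONE. 3 tokens: [NUM, STAR, MINUS]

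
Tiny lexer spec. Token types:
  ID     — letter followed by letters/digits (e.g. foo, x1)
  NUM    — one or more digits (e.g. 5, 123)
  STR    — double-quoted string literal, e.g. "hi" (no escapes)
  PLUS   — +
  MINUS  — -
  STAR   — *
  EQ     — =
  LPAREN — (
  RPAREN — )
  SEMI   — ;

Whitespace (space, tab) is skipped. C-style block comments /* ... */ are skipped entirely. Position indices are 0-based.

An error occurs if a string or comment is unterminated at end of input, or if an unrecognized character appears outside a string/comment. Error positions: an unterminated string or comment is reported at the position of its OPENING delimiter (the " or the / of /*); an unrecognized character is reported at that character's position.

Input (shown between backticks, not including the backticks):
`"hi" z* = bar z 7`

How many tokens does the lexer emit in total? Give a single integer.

pos=0: enter STRING mode
pos=0: emit STR "hi" (now at pos=4)
pos=5: emit ID 'z' (now at pos=6)
pos=6: emit STAR '*'
pos=8: emit EQ '='
pos=10: emit ID 'bar' (now at pos=13)
pos=14: emit ID 'z' (now at pos=15)
pos=16: emit NUM '7' (now at pos=17)
DONE. 7 tokens: [STR, ID, STAR, EQ, ID, ID, NUM]

Answer: 7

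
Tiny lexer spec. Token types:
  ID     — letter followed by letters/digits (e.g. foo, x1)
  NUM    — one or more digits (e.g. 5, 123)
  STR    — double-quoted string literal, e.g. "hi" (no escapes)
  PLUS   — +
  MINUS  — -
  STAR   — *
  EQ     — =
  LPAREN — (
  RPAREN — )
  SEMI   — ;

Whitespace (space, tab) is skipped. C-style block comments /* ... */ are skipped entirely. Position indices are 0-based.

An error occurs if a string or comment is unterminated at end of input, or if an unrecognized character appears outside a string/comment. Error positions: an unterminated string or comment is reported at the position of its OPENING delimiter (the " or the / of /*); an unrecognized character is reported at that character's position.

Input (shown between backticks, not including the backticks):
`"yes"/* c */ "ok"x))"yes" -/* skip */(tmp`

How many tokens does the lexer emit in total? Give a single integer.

Answer: 9

Derivation:
pos=0: enter STRING mode
pos=0: emit STR "yes" (now at pos=5)
pos=5: enter COMMENT mode (saw '/*')
exit COMMENT mode (now at pos=12)
pos=13: enter STRING mode
pos=13: emit STR "ok" (now at pos=17)
pos=17: emit ID 'x' (now at pos=18)
pos=18: emit RPAREN ')'
pos=19: emit RPAREN ')'
pos=20: enter STRING mode
pos=20: emit STR "yes" (now at pos=25)
pos=26: emit MINUS '-'
pos=27: enter COMMENT mode (saw '/*')
exit COMMENT mode (now at pos=37)
pos=37: emit LPAREN '('
pos=38: emit ID 'tmp' (now at pos=41)
DONE. 9 tokens: [STR, STR, ID, RPAREN, RPAREN, STR, MINUS, LPAREN, ID]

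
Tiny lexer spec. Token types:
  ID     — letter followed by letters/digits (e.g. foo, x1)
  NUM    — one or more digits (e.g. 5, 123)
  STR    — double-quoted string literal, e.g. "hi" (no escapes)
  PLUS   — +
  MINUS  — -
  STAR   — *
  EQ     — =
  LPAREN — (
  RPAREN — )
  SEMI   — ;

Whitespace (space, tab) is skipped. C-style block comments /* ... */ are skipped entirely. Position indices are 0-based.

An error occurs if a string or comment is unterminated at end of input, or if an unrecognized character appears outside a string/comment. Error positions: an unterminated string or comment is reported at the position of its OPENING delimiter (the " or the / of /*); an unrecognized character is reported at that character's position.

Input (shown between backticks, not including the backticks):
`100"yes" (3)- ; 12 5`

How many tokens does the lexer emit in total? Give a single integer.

Answer: 9

Derivation:
pos=0: emit NUM '100' (now at pos=3)
pos=3: enter STRING mode
pos=3: emit STR "yes" (now at pos=8)
pos=9: emit LPAREN '('
pos=10: emit NUM '3' (now at pos=11)
pos=11: emit RPAREN ')'
pos=12: emit MINUS '-'
pos=14: emit SEMI ';'
pos=16: emit NUM '12' (now at pos=18)
pos=19: emit NUM '5' (now at pos=20)
DONE. 9 tokens: [NUM, STR, LPAREN, NUM, RPAREN, MINUS, SEMI, NUM, NUM]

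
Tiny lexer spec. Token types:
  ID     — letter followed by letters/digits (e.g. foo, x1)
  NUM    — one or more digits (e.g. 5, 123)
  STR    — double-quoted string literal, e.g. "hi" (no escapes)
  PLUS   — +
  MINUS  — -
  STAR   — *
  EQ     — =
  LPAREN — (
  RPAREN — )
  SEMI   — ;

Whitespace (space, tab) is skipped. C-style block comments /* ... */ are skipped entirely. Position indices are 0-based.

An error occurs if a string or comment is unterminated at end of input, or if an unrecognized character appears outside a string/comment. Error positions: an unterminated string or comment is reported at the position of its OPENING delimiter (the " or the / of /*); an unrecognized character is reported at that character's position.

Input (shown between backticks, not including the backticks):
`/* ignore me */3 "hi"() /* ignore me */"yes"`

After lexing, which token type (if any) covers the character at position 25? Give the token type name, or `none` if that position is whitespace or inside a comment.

Answer: none

Derivation:
pos=0: enter COMMENT mode (saw '/*')
exit COMMENT mode (now at pos=15)
pos=15: emit NUM '3' (now at pos=16)
pos=17: enter STRING mode
pos=17: emit STR "hi" (now at pos=21)
pos=21: emit LPAREN '('
pos=22: emit RPAREN ')'
pos=24: enter COMMENT mode (saw '/*')
exit COMMENT mode (now at pos=39)
pos=39: enter STRING mode
pos=39: emit STR "yes" (now at pos=44)
DONE. 5 tokens: [NUM, STR, LPAREN, RPAREN, STR]
Position 25: char is '*' -> none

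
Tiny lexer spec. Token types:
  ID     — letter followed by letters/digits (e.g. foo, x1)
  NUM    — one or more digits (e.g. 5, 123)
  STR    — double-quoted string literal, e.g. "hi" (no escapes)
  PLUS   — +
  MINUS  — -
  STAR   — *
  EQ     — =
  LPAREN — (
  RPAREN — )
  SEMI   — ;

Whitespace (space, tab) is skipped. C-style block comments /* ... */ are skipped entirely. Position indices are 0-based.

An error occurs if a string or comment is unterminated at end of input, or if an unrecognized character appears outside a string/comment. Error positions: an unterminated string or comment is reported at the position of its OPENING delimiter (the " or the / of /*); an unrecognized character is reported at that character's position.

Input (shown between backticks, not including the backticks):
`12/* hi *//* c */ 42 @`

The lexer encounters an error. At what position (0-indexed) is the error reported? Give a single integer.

pos=0: emit NUM '12' (now at pos=2)
pos=2: enter COMMENT mode (saw '/*')
exit COMMENT mode (now at pos=10)
pos=10: enter COMMENT mode (saw '/*')
exit COMMENT mode (now at pos=17)
pos=18: emit NUM '42' (now at pos=20)
pos=21: ERROR — unrecognized char '@'

Answer: 21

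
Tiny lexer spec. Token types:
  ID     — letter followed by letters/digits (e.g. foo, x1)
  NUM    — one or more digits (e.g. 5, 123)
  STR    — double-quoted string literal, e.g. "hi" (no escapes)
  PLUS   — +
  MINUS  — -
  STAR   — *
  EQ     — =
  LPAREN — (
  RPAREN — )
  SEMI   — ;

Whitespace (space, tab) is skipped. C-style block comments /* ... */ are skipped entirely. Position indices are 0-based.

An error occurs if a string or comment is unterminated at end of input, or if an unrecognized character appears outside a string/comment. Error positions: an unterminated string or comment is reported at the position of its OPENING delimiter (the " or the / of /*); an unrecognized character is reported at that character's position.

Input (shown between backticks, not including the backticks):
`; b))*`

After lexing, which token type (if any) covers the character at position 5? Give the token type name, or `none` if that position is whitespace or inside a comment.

pos=0: emit SEMI ';'
pos=2: emit ID 'b' (now at pos=3)
pos=3: emit RPAREN ')'
pos=4: emit RPAREN ')'
pos=5: emit STAR '*'
DONE. 5 tokens: [SEMI, ID, RPAREN, RPAREN, STAR]
Position 5: char is '*' -> STAR

Answer: STAR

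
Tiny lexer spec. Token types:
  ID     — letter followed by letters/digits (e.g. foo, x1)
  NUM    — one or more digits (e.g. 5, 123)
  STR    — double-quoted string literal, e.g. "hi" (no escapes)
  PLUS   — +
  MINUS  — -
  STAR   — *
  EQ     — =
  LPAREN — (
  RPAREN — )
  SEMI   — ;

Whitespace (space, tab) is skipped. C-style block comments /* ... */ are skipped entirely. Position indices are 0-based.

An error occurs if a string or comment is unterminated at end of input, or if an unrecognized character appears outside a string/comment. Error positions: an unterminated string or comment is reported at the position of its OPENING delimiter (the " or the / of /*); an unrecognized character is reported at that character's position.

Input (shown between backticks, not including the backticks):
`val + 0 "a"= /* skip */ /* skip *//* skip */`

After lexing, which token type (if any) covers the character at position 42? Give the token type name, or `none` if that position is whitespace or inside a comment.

pos=0: emit ID 'val' (now at pos=3)
pos=4: emit PLUS '+'
pos=6: emit NUM '0' (now at pos=7)
pos=8: enter STRING mode
pos=8: emit STR "a" (now at pos=11)
pos=11: emit EQ '='
pos=13: enter COMMENT mode (saw '/*')
exit COMMENT mode (now at pos=23)
pos=24: enter COMMENT mode (saw '/*')
exit COMMENT mode (now at pos=34)
pos=34: enter COMMENT mode (saw '/*')
exit COMMENT mode (now at pos=44)
DONE. 5 tokens: [ID, PLUS, NUM, STR, EQ]
Position 42: char is '*' -> none

Answer: none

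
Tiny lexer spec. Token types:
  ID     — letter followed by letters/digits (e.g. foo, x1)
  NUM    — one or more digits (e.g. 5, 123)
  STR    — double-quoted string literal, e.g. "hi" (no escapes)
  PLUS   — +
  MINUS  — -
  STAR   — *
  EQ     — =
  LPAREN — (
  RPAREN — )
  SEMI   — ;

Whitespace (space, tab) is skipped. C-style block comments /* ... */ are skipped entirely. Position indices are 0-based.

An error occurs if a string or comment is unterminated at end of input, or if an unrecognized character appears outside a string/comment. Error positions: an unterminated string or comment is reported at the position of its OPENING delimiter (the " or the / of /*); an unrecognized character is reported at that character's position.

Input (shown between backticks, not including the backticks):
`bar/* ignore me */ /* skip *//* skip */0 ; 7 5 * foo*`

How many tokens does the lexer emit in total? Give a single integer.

pos=0: emit ID 'bar' (now at pos=3)
pos=3: enter COMMENT mode (saw '/*')
exit COMMENT mode (now at pos=18)
pos=19: enter COMMENT mode (saw '/*')
exit COMMENT mode (now at pos=29)
pos=29: enter COMMENT mode (saw '/*')
exit COMMENT mode (now at pos=39)
pos=39: emit NUM '0' (now at pos=40)
pos=41: emit SEMI ';'
pos=43: emit NUM '7' (now at pos=44)
pos=45: emit NUM '5' (now at pos=46)
pos=47: emit STAR '*'
pos=49: emit ID 'foo' (now at pos=52)
pos=52: emit STAR '*'
DONE. 8 tokens: [ID, NUM, SEMI, NUM, NUM, STAR, ID, STAR]

Answer: 8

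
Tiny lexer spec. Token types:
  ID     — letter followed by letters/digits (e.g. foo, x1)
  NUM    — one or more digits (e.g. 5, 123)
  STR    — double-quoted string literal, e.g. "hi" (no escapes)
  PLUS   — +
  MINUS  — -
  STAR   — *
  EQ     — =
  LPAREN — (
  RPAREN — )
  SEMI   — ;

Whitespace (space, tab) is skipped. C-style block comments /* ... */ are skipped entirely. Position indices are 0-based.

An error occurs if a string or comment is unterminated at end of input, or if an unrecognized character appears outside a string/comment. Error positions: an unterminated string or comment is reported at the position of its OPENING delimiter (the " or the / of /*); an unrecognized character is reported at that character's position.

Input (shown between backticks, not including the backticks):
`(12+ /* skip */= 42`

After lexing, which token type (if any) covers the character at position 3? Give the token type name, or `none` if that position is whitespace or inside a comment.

pos=0: emit LPAREN '('
pos=1: emit NUM '12' (now at pos=3)
pos=3: emit PLUS '+'
pos=5: enter COMMENT mode (saw '/*')
exit COMMENT mode (now at pos=15)
pos=15: emit EQ '='
pos=17: emit NUM '42' (now at pos=19)
DONE. 5 tokens: [LPAREN, NUM, PLUS, EQ, NUM]
Position 3: char is '+' -> PLUS

Answer: PLUS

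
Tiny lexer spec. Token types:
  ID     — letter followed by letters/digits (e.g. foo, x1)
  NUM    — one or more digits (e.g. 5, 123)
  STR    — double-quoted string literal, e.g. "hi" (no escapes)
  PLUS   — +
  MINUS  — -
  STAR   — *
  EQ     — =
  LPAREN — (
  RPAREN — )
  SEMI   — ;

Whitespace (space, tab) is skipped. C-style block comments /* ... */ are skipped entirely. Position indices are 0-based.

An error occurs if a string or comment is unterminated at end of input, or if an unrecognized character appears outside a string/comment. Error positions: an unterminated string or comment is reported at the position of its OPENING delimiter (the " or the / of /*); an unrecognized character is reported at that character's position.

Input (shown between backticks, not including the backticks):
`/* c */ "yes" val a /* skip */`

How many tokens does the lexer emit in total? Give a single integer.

pos=0: enter COMMENT mode (saw '/*')
exit COMMENT mode (now at pos=7)
pos=8: enter STRING mode
pos=8: emit STR "yes" (now at pos=13)
pos=14: emit ID 'val' (now at pos=17)
pos=18: emit ID 'a' (now at pos=19)
pos=20: enter COMMENT mode (saw '/*')
exit COMMENT mode (now at pos=30)
DONE. 3 tokens: [STR, ID, ID]

Answer: 3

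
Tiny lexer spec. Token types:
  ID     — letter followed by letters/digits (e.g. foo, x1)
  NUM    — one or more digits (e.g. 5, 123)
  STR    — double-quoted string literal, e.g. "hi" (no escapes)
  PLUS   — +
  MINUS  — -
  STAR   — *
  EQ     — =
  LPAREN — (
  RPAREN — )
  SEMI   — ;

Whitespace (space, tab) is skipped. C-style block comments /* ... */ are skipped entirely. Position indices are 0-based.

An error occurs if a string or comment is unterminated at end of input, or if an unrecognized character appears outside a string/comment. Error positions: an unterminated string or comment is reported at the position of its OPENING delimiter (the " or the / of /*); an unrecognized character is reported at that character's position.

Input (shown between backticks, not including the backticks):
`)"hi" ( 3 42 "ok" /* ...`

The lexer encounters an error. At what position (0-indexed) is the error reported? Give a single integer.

pos=0: emit RPAREN ')'
pos=1: enter STRING mode
pos=1: emit STR "hi" (now at pos=5)
pos=6: emit LPAREN '('
pos=8: emit NUM '3' (now at pos=9)
pos=10: emit NUM '42' (now at pos=12)
pos=13: enter STRING mode
pos=13: emit STR "ok" (now at pos=17)
pos=18: enter COMMENT mode (saw '/*')
pos=18: ERROR — unterminated comment (reached EOF)

Answer: 18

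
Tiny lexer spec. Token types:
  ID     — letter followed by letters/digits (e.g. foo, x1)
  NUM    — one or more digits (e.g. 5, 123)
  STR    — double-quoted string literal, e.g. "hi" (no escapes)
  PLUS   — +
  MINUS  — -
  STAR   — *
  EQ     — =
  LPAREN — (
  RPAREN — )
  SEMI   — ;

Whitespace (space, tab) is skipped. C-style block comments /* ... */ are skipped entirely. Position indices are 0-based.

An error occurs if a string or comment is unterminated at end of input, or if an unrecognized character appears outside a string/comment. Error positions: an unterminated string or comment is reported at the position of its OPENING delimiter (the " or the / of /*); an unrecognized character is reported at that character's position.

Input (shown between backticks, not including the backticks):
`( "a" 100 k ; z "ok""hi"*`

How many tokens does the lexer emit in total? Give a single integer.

Answer: 9

Derivation:
pos=0: emit LPAREN '('
pos=2: enter STRING mode
pos=2: emit STR "a" (now at pos=5)
pos=6: emit NUM '100' (now at pos=9)
pos=10: emit ID 'k' (now at pos=11)
pos=12: emit SEMI ';'
pos=14: emit ID 'z' (now at pos=15)
pos=16: enter STRING mode
pos=16: emit STR "ok" (now at pos=20)
pos=20: enter STRING mode
pos=20: emit STR "hi" (now at pos=24)
pos=24: emit STAR '*'
DONE. 9 tokens: [LPAREN, STR, NUM, ID, SEMI, ID, STR, STR, STAR]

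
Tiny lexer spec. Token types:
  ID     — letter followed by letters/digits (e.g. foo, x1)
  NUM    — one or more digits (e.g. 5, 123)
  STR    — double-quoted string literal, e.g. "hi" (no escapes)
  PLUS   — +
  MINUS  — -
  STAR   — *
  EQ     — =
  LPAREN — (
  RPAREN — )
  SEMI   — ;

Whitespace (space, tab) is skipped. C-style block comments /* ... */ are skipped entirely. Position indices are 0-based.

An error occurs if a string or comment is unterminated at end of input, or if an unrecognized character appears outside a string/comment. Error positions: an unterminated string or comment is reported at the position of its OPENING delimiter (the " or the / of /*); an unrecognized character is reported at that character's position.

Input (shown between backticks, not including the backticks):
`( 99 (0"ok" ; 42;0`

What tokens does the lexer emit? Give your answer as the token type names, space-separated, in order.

pos=0: emit LPAREN '('
pos=2: emit NUM '99' (now at pos=4)
pos=5: emit LPAREN '('
pos=6: emit NUM '0' (now at pos=7)
pos=7: enter STRING mode
pos=7: emit STR "ok" (now at pos=11)
pos=12: emit SEMI ';'
pos=14: emit NUM '42' (now at pos=16)
pos=16: emit SEMI ';'
pos=17: emit NUM '0' (now at pos=18)
DONE. 9 tokens: [LPAREN, NUM, LPAREN, NUM, STR, SEMI, NUM, SEMI, NUM]

Answer: LPAREN NUM LPAREN NUM STR SEMI NUM SEMI NUM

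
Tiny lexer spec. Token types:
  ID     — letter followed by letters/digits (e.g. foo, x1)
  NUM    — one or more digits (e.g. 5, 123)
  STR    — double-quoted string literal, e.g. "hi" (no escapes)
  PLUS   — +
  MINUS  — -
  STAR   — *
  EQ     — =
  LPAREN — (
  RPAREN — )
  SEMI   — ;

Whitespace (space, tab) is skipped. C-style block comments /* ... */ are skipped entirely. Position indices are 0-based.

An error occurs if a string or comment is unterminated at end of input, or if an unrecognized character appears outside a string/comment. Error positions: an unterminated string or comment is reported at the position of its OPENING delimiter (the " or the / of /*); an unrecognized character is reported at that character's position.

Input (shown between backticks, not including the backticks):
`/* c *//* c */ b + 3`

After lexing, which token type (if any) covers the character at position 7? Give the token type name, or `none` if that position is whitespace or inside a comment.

pos=0: enter COMMENT mode (saw '/*')
exit COMMENT mode (now at pos=7)
pos=7: enter COMMENT mode (saw '/*')
exit COMMENT mode (now at pos=14)
pos=15: emit ID 'b' (now at pos=16)
pos=17: emit PLUS '+'
pos=19: emit NUM '3' (now at pos=20)
DONE. 3 tokens: [ID, PLUS, NUM]
Position 7: char is '/' -> none

Answer: none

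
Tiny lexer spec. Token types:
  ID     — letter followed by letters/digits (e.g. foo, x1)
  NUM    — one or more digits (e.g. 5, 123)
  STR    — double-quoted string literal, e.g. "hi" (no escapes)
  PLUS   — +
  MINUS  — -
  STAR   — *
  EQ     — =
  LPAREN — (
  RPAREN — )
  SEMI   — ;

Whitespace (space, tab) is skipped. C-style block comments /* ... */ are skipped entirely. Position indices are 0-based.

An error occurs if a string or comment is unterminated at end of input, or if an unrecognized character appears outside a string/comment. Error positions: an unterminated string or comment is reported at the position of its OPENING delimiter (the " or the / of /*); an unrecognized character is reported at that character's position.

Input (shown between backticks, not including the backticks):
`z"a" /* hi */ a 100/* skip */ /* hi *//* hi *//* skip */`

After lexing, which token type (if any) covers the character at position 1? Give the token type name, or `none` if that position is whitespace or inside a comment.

Answer: STR

Derivation:
pos=0: emit ID 'z' (now at pos=1)
pos=1: enter STRING mode
pos=1: emit STR "a" (now at pos=4)
pos=5: enter COMMENT mode (saw '/*')
exit COMMENT mode (now at pos=13)
pos=14: emit ID 'a' (now at pos=15)
pos=16: emit NUM '100' (now at pos=19)
pos=19: enter COMMENT mode (saw '/*')
exit COMMENT mode (now at pos=29)
pos=30: enter COMMENT mode (saw '/*')
exit COMMENT mode (now at pos=38)
pos=38: enter COMMENT mode (saw '/*')
exit COMMENT mode (now at pos=46)
pos=46: enter COMMENT mode (saw '/*')
exit COMMENT mode (now at pos=56)
DONE. 4 tokens: [ID, STR, ID, NUM]
Position 1: char is '"' -> STR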